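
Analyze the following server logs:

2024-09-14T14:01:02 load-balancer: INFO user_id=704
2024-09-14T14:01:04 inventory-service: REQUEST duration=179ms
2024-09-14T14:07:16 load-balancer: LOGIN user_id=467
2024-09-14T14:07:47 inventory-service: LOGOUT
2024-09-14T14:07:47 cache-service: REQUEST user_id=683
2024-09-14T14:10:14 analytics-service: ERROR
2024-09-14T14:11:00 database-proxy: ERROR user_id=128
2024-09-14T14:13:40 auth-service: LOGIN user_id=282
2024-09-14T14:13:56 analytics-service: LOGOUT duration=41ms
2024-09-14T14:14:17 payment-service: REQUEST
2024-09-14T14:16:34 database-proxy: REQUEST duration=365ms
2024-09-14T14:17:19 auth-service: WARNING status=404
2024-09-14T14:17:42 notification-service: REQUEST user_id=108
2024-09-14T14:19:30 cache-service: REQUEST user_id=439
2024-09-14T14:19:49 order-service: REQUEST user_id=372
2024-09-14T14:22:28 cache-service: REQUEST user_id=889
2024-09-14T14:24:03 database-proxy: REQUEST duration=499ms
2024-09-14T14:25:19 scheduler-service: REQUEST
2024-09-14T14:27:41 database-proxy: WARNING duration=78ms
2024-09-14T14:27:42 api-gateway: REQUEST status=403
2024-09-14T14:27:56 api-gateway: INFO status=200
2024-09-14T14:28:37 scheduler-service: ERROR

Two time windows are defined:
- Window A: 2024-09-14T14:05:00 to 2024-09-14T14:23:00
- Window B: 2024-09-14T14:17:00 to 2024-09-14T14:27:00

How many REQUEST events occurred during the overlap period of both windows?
4

To find overlap events:

1. Window A: 2024-09-14T14:05:00 to 2024-09-14T14:23:00
2. Window B: 2024-09-14T14:17:00 to 2024-09-14T14:27:00
3. Overlap period: 2024-09-14T14:17:00 to 2024-09-14T14:23:00
4. Count REQUEST events in overlap: 4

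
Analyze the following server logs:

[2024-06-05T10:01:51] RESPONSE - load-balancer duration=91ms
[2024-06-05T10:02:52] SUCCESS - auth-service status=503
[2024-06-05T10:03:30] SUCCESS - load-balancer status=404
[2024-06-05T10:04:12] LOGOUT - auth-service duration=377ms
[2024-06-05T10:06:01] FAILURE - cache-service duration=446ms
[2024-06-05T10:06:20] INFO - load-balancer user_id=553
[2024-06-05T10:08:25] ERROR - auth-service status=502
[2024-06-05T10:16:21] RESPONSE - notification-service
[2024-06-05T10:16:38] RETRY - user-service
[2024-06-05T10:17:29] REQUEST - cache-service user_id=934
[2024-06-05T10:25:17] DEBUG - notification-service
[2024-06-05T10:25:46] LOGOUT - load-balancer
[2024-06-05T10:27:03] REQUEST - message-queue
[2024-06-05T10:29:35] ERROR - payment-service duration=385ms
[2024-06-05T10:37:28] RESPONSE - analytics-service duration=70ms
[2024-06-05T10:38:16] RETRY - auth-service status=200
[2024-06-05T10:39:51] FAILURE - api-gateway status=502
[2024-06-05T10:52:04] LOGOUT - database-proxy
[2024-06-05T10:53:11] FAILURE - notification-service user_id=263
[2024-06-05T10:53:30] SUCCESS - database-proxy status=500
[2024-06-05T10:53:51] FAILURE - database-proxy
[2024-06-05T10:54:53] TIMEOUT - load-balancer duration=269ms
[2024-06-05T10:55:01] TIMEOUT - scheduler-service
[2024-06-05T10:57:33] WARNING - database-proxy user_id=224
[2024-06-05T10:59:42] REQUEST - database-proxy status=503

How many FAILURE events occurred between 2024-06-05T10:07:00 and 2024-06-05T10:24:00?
0

To count events in the time window:

1. Window boundaries: 2024-06-05T10:07:00 to 2024-06-05T10:24:00
2. Filter for FAILURE events within this window
3. Count matching events: 0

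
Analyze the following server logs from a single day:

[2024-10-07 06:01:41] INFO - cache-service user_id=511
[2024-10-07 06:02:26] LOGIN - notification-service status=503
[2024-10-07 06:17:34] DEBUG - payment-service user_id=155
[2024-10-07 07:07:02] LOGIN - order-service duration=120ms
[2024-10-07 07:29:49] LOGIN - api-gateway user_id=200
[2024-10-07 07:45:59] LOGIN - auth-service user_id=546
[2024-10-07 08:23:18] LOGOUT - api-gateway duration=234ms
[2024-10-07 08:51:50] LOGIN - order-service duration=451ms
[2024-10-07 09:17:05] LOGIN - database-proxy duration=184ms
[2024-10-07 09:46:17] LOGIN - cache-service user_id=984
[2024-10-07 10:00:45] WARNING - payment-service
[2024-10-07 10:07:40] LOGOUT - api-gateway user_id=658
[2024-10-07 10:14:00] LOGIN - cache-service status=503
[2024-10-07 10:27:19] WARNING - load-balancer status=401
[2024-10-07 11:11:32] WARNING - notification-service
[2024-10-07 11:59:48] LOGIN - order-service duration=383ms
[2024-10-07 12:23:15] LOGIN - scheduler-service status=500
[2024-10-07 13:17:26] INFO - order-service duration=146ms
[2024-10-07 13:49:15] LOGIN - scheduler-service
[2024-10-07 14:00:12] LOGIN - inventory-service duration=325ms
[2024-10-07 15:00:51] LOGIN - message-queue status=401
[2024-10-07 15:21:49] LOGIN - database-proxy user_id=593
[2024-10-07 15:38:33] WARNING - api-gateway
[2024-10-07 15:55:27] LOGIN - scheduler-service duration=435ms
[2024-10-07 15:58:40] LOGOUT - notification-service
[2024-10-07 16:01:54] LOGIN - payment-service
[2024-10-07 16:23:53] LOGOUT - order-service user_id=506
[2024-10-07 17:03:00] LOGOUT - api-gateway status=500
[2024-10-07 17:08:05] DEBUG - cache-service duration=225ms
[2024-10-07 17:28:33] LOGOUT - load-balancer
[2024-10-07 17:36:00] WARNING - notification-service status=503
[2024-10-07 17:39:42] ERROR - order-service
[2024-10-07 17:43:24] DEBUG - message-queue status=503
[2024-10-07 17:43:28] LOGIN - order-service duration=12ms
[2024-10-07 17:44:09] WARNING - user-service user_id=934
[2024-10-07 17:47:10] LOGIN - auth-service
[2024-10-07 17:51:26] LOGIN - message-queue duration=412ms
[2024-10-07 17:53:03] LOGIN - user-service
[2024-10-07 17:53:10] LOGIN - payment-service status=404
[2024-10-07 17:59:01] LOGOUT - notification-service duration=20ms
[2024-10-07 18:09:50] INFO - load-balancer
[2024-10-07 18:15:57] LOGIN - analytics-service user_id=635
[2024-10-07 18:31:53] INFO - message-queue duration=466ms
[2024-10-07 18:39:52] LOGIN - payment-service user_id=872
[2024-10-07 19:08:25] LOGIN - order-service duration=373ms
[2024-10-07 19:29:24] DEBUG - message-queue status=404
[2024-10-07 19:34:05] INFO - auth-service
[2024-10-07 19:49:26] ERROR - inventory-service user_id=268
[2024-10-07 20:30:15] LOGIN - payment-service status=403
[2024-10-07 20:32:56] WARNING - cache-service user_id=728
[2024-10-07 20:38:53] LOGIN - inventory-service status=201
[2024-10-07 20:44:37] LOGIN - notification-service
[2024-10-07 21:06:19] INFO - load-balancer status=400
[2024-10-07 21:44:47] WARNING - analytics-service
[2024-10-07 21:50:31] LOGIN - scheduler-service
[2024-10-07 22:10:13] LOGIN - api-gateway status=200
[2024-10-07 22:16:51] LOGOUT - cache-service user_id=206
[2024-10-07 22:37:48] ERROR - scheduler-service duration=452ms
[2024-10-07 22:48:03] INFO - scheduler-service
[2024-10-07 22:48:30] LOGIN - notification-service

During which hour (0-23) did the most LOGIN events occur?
17

To find the peak hour:

1. Group all LOGIN events by hour
2. Count events in each hour
3. Find hour with maximum count
4. Peak hour: 17 (with 5 events)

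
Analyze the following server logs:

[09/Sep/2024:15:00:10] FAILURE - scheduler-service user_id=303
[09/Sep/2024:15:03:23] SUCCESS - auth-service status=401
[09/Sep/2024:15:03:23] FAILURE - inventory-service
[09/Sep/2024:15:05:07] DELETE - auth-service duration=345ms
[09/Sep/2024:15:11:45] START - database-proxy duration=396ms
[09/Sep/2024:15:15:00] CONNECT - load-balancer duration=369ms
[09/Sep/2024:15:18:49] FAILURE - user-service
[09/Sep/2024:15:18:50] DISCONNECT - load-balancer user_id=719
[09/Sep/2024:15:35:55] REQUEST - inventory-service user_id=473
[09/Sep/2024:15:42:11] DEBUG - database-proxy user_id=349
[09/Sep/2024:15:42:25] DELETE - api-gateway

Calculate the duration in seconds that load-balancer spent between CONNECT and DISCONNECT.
230

To calculate state duration:

1. Find CONNECT event for load-balancer: 09/Sep/2024:15:15:00
2. Find DISCONNECT event for load-balancer: 09/Sep/2024:15:18:50
3. Calculate duration: 09/Sep/2024:15:18:50 - 09/Sep/2024:15:15:00 = 230 seconds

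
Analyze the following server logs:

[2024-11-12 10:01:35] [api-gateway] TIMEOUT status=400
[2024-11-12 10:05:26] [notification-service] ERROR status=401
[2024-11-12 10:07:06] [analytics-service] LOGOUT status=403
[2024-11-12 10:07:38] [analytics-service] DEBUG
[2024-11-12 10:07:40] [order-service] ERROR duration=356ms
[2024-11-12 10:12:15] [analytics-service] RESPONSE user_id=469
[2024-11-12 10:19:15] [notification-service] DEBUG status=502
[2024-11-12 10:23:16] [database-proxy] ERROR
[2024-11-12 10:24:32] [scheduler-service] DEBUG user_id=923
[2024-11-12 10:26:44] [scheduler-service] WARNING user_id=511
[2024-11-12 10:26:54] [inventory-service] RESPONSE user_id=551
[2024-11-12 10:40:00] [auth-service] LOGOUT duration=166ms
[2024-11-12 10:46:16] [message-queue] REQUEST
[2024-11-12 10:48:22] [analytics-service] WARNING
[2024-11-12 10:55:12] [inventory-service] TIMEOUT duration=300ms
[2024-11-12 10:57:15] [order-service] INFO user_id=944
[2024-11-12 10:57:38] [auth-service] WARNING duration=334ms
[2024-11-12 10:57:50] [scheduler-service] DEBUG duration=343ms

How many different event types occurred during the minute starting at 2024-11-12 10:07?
3

To count unique event types:

1. Filter events in the minute starting at 2024-11-12 10:07
2. Extract event types from matching entries
3. Count unique types: 3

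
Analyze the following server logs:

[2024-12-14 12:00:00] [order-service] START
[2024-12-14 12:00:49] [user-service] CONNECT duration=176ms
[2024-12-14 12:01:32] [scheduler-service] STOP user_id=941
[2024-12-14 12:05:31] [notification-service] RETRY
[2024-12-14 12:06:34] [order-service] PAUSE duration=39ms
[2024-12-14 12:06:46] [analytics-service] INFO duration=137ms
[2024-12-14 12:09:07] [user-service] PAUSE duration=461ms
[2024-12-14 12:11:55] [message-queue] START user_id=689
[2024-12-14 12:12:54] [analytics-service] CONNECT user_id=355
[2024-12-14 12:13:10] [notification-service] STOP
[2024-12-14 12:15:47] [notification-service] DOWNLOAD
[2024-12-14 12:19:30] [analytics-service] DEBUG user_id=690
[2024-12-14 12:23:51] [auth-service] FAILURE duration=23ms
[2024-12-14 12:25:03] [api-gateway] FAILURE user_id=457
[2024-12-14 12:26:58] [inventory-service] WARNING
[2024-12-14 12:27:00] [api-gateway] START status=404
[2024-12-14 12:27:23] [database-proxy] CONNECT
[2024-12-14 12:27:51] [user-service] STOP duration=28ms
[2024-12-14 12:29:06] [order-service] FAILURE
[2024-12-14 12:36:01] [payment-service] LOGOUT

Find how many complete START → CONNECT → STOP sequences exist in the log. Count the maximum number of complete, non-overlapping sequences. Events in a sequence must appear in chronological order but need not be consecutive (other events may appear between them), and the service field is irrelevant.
3

To count sequences:

1. Look for pattern: START → CONNECT → STOP
2. Greedily scan the log in chronological order, matching each sequence element in turn (ignoring service)
3. Each time the full pattern completes, increment the count and restart matching from the next event
4. Complete non-overlapping sequences found: 3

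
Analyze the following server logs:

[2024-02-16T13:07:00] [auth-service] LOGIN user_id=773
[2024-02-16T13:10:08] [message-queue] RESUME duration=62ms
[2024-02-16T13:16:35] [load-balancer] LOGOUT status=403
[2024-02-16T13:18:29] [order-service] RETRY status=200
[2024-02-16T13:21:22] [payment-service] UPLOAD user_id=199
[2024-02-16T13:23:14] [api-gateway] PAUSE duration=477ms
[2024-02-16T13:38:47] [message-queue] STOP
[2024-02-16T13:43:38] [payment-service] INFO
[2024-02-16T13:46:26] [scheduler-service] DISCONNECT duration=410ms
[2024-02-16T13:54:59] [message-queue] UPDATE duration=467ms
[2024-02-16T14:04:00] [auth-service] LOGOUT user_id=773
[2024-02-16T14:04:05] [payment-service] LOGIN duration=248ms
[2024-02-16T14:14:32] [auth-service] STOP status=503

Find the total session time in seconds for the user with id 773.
3420

To calculate session duration:

1. Find LOGIN event for user_id=773: 2024-02-16T13:07:00
2. Find LOGOUT event for user_id=773: 2024-02-16T14:04:00
3. Session duration: 2024-02-16T14:04:00 - 2024-02-16T13:07:00 = 3420 seconds (57 minutes)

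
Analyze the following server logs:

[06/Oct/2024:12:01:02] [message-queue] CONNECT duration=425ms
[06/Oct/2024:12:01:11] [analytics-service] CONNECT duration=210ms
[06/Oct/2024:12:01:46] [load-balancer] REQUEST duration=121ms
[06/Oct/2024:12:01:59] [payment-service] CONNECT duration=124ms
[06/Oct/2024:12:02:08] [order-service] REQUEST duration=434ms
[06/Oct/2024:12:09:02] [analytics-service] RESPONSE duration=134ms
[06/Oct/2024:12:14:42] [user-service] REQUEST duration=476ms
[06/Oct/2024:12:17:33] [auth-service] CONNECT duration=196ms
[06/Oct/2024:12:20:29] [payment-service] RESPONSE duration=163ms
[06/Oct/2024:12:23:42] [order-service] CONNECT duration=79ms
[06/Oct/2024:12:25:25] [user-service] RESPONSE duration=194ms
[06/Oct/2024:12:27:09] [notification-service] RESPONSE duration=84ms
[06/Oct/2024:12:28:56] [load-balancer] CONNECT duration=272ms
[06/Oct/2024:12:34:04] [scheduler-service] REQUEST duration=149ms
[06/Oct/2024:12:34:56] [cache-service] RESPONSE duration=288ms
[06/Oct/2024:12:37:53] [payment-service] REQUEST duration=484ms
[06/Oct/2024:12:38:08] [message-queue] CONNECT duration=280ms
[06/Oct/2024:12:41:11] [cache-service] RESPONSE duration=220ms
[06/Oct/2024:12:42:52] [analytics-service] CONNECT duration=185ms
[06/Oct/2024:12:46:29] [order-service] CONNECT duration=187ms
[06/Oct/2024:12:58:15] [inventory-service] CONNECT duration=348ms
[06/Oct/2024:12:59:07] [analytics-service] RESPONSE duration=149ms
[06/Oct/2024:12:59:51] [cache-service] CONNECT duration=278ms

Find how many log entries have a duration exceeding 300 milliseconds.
5

To count timeouts:

1. Threshold: 300ms
2. Extract duration from each log entry
3. Count entries where duration > 300
4. Timeout count: 5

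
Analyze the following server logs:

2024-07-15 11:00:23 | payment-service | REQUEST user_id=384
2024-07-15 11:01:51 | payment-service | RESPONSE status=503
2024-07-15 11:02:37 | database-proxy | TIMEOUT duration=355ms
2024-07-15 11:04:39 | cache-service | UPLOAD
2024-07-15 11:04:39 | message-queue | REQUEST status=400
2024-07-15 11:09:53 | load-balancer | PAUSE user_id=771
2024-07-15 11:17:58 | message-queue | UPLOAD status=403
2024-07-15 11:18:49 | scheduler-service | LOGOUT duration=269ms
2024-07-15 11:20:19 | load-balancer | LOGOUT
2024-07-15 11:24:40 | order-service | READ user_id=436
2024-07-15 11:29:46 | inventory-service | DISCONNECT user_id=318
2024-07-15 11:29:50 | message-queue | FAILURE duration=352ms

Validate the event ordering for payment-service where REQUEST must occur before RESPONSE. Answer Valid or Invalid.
Valid

To validate ordering:

1. Required order: REQUEST → RESPONSE
2. Rule: REQUEST must occur before RESPONSE
3. Check actual order of events for payment-service
4. Result: Valid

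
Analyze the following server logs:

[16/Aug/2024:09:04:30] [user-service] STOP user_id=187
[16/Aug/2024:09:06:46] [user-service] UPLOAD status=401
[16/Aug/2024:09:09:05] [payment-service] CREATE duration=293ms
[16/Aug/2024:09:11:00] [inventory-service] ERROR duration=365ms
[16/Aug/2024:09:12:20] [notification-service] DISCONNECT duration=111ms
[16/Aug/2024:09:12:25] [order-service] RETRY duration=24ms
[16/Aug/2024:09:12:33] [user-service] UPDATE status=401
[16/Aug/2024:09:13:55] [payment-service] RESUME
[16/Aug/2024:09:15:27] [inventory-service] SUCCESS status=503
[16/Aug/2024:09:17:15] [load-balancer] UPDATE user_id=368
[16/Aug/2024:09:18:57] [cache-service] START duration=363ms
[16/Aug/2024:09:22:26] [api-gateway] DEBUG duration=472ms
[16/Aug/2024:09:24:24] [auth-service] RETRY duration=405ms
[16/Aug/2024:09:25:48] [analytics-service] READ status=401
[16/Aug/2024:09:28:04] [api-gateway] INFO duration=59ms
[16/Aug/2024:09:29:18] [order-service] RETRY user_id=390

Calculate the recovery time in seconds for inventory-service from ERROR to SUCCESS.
267

To calculate recovery time:

1. Find ERROR event for inventory-service: 16/Aug/2024:09:11:00
2. Find next SUCCESS event for inventory-service: 16/Aug/2024:09:15:27
3. Recovery time: 16/Aug/2024:09:15:27 - 16/Aug/2024:09:11:00 = 267 seconds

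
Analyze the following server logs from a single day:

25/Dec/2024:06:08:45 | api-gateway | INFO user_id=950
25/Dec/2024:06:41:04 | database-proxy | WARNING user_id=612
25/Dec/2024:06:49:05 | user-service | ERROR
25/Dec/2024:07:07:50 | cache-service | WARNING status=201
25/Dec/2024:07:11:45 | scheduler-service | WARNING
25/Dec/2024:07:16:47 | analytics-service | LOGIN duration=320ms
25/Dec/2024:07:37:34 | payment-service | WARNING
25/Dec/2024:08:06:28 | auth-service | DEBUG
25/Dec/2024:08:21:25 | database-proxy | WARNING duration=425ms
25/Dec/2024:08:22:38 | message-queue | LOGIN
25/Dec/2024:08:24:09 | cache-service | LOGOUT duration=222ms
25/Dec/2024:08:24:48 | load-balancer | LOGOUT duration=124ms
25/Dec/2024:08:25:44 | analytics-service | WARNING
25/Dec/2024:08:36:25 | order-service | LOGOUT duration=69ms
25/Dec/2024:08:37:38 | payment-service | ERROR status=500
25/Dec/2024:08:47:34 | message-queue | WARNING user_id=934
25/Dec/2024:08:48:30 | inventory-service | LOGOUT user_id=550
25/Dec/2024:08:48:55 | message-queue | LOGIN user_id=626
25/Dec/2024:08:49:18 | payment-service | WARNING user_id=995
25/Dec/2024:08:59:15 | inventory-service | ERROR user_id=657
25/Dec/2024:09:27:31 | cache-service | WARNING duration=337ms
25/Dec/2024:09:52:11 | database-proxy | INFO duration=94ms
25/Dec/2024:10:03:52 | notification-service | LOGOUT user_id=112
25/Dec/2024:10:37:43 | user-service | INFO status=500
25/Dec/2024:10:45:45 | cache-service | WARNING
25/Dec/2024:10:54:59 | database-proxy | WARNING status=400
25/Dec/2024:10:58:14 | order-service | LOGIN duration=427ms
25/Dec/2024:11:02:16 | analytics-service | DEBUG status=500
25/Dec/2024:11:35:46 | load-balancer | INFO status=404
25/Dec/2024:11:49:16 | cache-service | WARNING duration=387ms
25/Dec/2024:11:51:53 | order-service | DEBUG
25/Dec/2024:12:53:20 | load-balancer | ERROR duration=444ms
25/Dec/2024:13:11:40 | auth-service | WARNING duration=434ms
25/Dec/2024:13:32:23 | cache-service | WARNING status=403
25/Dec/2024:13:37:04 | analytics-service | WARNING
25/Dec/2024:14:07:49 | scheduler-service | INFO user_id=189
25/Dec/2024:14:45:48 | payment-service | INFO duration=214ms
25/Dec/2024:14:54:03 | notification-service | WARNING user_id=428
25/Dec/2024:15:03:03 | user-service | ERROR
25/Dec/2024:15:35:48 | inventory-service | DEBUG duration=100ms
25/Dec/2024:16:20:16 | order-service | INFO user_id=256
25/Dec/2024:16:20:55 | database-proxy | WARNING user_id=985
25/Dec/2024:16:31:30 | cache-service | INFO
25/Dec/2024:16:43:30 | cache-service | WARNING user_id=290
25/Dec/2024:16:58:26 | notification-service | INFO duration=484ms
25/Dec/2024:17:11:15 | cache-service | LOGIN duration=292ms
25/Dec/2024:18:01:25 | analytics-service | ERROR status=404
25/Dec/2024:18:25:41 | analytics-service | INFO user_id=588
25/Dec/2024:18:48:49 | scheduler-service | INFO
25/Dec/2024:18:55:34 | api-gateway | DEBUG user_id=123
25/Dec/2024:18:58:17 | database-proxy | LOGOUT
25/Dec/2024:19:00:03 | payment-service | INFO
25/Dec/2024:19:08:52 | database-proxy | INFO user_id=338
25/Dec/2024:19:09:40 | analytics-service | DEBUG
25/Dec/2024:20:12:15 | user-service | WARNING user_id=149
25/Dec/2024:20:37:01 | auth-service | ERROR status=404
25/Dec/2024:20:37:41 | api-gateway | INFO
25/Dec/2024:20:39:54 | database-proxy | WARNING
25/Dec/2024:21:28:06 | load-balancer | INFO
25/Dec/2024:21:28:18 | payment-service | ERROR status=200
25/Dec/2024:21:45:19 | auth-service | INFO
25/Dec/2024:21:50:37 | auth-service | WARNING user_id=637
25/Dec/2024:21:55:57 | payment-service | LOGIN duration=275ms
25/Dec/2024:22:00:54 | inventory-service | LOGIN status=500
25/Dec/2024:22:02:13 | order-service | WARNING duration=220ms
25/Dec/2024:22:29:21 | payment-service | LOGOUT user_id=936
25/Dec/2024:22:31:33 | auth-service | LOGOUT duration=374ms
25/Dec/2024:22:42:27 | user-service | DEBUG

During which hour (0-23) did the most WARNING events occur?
8

To find the peak hour:

1. Group all WARNING events by hour
2. Count events in each hour
3. Find hour with maximum count
4. Peak hour: 8 (with 4 events)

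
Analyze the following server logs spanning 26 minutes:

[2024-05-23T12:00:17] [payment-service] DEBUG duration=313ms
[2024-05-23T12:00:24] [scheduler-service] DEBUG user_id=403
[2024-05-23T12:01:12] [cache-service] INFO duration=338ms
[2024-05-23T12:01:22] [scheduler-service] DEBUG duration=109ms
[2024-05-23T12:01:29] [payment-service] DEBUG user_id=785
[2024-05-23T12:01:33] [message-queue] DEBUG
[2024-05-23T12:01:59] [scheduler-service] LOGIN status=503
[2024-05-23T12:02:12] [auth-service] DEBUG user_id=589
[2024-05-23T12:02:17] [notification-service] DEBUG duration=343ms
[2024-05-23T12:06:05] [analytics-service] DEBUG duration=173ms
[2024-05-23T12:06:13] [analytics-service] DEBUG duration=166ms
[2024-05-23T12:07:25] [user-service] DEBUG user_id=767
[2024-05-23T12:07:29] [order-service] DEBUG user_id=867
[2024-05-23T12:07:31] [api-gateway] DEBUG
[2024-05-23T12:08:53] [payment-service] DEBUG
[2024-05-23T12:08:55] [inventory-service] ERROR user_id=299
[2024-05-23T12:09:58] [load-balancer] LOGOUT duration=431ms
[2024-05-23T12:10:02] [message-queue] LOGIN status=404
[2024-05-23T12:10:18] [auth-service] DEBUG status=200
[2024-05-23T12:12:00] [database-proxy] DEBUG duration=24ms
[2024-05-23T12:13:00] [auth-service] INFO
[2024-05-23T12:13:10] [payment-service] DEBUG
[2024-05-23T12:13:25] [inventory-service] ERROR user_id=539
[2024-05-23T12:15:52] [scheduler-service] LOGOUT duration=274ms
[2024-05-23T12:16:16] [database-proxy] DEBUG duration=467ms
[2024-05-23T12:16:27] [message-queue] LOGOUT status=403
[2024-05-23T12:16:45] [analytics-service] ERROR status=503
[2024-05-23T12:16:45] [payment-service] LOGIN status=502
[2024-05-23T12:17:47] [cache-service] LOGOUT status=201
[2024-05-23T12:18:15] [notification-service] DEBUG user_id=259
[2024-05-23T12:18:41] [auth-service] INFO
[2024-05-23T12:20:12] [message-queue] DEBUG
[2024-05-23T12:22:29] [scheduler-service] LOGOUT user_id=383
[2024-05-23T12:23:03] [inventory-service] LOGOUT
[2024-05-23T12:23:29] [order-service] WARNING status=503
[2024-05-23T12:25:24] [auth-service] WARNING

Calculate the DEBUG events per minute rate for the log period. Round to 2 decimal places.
0.73

To calculate the rate:

1. Count total DEBUG events: 19
2. Total time period: 26 minutes
3. Rate = 19 / 26 = 0.73 events per minute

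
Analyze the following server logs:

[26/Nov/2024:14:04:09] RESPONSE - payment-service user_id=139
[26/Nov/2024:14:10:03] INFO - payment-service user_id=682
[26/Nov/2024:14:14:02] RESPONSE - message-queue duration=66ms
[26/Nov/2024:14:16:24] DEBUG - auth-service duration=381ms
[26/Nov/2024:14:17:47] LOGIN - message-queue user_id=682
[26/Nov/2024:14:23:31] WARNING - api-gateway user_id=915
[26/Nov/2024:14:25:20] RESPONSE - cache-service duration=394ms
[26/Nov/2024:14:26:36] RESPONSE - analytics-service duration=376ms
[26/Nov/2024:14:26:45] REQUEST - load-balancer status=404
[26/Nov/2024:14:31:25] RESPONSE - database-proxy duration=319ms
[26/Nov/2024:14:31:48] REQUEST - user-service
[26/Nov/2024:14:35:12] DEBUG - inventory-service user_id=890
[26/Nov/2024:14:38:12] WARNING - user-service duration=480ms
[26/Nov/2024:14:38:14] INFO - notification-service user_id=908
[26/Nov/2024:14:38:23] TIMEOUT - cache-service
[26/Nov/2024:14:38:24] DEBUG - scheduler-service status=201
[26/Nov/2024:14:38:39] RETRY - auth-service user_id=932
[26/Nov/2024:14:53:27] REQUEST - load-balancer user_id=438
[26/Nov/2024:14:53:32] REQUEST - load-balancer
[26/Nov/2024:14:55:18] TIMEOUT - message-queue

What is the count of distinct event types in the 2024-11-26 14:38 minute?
5

To count unique event types:

1. Filter events in the minute starting at 2024-11-26 14:38
2. Extract event types from matching entries
3. Count unique types: 5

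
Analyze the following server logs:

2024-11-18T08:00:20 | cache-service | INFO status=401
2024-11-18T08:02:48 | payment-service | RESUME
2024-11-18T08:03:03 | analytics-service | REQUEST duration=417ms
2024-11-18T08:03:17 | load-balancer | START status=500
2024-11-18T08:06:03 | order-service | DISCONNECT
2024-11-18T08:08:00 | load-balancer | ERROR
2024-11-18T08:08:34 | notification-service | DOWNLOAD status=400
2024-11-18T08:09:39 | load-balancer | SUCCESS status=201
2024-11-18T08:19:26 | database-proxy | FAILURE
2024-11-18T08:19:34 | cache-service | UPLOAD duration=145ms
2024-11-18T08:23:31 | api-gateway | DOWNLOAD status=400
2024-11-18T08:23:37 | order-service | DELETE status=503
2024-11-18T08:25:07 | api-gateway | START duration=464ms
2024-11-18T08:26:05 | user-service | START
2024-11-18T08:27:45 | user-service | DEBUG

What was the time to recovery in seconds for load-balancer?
99

To calculate recovery time:

1. Find ERROR event for load-balancer: 2024-11-18T08:08:00
2. Find next SUCCESS event for load-balancer: 2024-11-18T08:09:39
3. Recovery time: 2024-11-18T08:09:39 - 2024-11-18T08:08:00 = 99 seconds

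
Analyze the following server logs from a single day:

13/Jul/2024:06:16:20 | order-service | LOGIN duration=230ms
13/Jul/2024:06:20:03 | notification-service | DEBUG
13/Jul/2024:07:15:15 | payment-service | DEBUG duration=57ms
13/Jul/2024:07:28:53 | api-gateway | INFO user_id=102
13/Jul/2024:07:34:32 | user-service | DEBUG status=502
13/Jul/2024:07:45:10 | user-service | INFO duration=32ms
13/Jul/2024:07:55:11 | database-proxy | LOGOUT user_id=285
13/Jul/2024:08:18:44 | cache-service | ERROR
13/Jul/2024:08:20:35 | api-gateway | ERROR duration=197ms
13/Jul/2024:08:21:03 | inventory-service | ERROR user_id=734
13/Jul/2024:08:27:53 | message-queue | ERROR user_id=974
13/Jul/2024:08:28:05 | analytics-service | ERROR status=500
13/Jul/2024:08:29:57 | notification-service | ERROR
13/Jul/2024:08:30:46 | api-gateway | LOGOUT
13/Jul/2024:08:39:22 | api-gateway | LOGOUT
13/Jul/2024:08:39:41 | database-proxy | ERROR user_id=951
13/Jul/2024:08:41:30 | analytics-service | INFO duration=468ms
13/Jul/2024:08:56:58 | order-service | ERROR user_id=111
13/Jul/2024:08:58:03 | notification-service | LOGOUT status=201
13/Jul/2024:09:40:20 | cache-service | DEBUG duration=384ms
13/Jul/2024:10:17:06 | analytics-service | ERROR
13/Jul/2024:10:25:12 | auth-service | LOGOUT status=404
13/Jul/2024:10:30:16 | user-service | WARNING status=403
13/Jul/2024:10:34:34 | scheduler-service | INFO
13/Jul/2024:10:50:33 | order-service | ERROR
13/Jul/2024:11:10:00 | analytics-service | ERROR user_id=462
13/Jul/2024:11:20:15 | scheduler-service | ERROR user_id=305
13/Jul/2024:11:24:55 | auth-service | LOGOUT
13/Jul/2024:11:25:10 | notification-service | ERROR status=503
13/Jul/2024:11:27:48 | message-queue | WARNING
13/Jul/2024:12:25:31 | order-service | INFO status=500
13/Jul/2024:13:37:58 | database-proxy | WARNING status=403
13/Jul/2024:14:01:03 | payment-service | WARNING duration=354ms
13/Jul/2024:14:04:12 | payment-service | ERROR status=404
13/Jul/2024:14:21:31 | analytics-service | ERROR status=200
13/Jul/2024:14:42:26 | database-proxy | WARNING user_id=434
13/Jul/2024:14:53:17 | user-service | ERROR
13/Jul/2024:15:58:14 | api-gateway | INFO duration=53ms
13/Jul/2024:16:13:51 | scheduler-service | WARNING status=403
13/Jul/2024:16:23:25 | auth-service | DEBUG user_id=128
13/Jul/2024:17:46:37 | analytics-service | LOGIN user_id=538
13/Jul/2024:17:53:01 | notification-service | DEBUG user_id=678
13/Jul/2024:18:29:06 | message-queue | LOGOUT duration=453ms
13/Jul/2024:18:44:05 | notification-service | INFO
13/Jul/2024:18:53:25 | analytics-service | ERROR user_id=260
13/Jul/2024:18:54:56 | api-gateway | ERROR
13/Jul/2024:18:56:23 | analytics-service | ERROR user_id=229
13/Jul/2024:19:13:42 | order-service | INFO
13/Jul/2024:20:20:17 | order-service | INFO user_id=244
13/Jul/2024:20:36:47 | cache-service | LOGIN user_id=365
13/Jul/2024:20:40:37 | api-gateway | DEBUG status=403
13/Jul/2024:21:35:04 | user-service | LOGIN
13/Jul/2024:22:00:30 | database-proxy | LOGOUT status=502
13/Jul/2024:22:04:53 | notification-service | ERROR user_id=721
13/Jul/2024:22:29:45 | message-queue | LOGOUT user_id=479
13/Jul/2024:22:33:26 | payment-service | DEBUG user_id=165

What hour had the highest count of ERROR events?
8

To find the peak hour:

1. Group all ERROR events by hour
2. Count events in each hour
3. Find hour with maximum count
4. Peak hour: 8 (with 8 events)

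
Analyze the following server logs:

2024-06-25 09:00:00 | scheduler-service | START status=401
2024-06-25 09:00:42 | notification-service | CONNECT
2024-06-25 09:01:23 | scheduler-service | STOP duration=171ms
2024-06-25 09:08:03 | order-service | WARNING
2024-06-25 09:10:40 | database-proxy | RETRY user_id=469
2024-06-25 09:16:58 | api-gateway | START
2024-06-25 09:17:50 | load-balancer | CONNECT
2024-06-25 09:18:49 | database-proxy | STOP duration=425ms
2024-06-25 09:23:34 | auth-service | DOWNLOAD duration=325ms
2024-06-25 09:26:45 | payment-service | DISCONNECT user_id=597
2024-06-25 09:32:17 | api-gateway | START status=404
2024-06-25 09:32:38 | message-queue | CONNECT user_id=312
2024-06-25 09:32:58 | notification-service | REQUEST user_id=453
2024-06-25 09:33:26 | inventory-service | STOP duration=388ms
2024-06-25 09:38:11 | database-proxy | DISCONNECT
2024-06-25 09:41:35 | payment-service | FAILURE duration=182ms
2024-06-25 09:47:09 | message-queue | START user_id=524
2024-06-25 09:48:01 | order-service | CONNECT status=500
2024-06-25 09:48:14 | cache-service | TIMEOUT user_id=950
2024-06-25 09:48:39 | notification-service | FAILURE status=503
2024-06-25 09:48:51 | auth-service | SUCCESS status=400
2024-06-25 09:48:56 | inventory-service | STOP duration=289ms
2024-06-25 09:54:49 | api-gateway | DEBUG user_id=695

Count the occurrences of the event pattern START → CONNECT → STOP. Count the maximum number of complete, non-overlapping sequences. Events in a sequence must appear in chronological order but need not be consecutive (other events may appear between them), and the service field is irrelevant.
4

To count sequences:

1. Look for pattern: START → CONNECT → STOP
2. Greedily scan the log in chronological order, matching each sequence element in turn (ignoring service)
3. Each time the full pattern completes, increment the count and restart matching from the next event
4. Complete non-overlapping sequences found: 4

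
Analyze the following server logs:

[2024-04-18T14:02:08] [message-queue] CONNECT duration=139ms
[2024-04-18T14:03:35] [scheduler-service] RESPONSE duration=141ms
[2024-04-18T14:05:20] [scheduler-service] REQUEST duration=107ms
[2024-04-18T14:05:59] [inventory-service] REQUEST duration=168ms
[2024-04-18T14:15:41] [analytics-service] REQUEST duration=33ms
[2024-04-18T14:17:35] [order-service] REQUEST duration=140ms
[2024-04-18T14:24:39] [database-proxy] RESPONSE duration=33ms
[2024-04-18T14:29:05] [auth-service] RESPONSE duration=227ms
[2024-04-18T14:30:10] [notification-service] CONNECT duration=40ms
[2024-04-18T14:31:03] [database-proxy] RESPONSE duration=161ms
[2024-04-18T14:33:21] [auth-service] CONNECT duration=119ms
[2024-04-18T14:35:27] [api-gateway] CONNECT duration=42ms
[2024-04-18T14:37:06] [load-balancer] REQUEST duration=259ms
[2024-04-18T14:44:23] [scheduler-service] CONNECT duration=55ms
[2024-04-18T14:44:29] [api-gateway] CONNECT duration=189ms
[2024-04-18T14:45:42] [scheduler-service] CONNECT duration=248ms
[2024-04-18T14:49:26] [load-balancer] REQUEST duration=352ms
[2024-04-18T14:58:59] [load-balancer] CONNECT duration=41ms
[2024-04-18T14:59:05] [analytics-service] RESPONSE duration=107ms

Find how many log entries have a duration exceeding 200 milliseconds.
4

To count timeouts:

1. Threshold: 200ms
2. Extract duration from each log entry
3. Count entries where duration > 200
4. Timeout count: 4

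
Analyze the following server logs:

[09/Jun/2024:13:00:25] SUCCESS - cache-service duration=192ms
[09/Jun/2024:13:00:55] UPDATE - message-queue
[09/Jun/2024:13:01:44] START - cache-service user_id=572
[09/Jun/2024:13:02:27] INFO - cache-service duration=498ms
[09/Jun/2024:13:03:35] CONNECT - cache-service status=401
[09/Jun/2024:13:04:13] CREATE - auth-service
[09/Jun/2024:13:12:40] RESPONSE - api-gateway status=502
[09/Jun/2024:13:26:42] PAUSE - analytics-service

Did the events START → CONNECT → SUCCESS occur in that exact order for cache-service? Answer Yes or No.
No

To verify sequence order:

1. Find all events in sequence START → CONNECT → SUCCESS for cache-service
2. Extract their timestamps
3. Check if timestamps are in ascending order
4. Result: No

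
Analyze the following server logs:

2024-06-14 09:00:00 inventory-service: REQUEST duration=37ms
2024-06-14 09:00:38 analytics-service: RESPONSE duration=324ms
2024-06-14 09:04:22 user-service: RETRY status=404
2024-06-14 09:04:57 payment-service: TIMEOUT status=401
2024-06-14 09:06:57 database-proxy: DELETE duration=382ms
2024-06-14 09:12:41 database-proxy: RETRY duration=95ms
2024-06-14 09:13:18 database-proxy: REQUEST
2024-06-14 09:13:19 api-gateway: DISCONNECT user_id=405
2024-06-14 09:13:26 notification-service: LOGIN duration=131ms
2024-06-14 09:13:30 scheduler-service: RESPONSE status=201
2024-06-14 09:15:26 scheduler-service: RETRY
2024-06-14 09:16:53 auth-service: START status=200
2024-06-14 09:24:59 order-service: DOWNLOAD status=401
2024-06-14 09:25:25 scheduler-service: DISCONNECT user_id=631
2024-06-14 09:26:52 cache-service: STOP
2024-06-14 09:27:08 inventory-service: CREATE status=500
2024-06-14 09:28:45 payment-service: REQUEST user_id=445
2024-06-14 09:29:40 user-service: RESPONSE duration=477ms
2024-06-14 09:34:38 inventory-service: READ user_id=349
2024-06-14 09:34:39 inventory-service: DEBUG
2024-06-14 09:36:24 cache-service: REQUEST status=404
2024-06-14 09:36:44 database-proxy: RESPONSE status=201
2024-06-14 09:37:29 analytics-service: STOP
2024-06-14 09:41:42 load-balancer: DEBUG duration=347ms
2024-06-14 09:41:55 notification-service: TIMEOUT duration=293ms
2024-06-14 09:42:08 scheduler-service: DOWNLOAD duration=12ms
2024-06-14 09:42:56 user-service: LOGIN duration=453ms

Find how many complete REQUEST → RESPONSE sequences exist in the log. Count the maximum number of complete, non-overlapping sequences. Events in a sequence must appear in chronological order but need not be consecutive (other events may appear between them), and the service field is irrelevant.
4

To count sequences:

1. Look for pattern: REQUEST → RESPONSE
2. Greedily scan the log in chronological order, matching each sequence element in turn (ignoring service)
3. Each time the full pattern completes, increment the count and restart matching from the next event
4. Complete non-overlapping sequences found: 4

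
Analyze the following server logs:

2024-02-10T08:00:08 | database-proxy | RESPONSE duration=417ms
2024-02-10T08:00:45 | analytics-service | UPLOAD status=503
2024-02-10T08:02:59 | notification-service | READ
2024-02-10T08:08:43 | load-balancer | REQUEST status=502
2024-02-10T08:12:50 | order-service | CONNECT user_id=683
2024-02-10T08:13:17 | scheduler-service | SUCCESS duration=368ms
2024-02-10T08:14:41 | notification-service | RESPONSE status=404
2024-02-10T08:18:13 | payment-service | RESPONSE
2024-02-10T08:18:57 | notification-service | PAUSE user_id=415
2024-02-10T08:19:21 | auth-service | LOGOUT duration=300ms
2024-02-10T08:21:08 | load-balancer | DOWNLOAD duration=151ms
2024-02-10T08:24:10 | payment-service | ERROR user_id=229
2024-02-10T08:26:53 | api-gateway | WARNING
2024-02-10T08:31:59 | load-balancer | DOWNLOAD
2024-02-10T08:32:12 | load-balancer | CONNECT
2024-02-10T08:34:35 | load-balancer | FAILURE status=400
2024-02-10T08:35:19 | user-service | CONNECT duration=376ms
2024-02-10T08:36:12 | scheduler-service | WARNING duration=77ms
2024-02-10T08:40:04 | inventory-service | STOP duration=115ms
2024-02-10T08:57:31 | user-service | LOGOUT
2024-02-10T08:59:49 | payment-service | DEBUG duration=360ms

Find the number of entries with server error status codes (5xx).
2

To find matching entries:

1. Pattern to match: server error status codes (5xx)
2. Scan each log entry for the pattern
3. Count matches: 2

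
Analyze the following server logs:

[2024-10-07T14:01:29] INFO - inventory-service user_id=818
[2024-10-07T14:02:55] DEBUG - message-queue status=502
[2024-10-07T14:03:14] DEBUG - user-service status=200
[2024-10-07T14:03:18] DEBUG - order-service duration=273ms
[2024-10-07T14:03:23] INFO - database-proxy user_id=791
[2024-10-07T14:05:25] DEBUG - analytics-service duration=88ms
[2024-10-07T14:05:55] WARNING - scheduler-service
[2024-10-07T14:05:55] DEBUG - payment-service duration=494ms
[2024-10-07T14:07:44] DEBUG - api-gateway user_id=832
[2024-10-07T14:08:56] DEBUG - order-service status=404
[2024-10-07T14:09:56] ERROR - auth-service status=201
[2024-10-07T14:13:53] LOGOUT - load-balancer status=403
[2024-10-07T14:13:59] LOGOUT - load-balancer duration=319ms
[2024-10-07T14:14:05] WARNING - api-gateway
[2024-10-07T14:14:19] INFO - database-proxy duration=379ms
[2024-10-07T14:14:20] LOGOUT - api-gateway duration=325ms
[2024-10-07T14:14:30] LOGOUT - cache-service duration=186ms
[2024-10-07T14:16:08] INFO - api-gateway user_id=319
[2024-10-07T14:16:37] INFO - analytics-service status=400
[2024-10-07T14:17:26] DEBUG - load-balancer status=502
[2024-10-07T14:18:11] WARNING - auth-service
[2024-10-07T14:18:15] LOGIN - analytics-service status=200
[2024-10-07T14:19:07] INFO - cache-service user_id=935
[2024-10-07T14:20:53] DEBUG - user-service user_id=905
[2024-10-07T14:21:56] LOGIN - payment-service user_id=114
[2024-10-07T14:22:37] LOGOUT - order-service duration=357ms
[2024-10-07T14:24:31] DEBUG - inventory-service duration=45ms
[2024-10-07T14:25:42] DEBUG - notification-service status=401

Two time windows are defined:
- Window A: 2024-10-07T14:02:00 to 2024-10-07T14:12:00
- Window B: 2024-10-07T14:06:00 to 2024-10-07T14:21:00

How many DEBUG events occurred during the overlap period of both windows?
2

To find overlap events:

1. Window A: 2024-10-07T14:02:00 to 2024-10-07T14:12:00
2. Window B: 2024-10-07T14:06:00 to 2024-10-07T14:21:00
3. Overlap period: 2024-10-07T14:06:00 to 2024-10-07T14:12:00
4. Count DEBUG events in overlap: 2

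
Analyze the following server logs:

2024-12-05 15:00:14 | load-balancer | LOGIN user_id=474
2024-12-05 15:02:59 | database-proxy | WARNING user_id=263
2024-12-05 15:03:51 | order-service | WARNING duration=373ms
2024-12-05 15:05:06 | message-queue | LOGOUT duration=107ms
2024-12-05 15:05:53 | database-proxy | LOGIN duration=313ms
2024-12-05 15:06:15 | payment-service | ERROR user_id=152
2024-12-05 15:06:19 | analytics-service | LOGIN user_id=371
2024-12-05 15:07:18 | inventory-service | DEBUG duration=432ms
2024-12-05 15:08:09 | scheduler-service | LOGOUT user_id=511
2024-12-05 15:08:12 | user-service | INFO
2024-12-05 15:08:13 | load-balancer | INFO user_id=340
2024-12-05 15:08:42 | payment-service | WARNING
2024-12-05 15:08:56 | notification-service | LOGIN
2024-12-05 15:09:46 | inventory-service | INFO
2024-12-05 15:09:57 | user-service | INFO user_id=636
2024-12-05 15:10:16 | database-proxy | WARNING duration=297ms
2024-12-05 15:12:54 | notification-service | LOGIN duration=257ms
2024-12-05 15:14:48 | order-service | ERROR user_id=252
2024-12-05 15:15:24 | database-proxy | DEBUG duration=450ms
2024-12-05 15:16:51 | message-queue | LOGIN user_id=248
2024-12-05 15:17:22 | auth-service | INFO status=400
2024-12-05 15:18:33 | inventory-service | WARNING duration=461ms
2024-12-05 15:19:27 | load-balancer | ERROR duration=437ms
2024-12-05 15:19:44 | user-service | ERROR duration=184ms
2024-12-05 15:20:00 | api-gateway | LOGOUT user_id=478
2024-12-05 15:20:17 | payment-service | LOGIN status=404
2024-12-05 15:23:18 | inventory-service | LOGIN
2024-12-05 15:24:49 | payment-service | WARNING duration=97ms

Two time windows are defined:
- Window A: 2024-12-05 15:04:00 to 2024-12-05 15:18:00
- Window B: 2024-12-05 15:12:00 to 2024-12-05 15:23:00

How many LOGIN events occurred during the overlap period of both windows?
2

To find overlap events:

1. Window A: 2024-12-05 15:04:00 to 2024-12-05 15:18:00
2. Window B: 2024-12-05 15:12:00 to 2024-12-05 15:23:00
3. Overlap period: 2024-12-05 15:12:00 to 2024-12-05 15:18:00
4. Count LOGIN events in overlap: 2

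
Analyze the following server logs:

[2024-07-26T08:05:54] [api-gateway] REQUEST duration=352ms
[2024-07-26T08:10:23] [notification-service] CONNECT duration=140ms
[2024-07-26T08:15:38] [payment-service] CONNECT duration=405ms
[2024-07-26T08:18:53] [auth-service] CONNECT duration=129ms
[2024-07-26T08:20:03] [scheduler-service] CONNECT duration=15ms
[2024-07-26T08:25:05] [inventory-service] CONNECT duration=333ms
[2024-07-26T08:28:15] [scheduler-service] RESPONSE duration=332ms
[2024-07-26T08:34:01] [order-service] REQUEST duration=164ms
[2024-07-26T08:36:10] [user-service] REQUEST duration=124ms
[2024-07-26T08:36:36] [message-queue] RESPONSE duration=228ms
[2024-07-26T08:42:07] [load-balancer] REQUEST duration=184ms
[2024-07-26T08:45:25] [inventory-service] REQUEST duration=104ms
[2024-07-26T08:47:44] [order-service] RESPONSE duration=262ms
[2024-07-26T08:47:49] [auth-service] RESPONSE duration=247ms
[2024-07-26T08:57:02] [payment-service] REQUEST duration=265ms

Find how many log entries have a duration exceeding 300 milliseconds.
4

To count timeouts:

1. Threshold: 300ms
2. Extract duration from each log entry
3. Count entries where duration > 300
4. Timeout count: 4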